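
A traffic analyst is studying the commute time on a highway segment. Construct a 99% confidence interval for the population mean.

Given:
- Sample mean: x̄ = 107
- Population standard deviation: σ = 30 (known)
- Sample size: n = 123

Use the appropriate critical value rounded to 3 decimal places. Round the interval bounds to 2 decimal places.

The population standard deviation σ is known, so use a z-interval (standard normal critical value).

For 99% confidence, z* = 2.576 (from standard normal table)

Standard error: SE = σ/√n = 30/√123 = 2.705009

Margin of error: E = z* × SE = 2.576 × 2.705009 = 6.9681

Z-interval: x̄ ± E = 107 ± 6.9681 = (100.0319, 113.9681)

Rounded to 2 decimal places:

(100.03, 113.97)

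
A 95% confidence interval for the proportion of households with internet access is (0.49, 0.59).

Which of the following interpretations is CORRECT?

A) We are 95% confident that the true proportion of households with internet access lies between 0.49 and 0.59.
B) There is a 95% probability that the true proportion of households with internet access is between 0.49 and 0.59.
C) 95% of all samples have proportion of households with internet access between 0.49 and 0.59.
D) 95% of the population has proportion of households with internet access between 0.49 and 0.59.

A confidence interval represents our confidence in the procedure, not a probability statement about the parameter.

Key concept: If we repeated this sampling process many times and computed a 95% CI each time, about 95% of those intervals would contain the true population parameter.

For this specific interval (0.49, 0.59):
- Midpoint (point estimate): 0.54
- Margin of error: 0.05

The correct interpretation is the one stating confidence that the true parameter lies in the interval — option A.

A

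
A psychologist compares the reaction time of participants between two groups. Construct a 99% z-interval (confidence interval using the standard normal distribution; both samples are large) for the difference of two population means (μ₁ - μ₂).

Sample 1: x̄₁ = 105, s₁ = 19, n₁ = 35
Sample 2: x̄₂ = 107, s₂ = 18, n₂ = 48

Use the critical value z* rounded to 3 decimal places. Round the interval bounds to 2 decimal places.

Both samples are large (n₁ = 35 ≥ 30, n₂ = 48 ≥ 30), so a z-interval for the difference of means applies.

Point estimate: x̄₁ - x̄₂ = 105 - 107 = -2

Standard error: SE = √(s₁²/n₁ + s₂²/n₂)
= √(19²/35 + 18²/48)
= √(10.314286 + 6.750000)
= 4.130894

For 99% confidence, z* = 2.576 (from standard normal table)
Margin of error: E = z* × SE = 2.576 × 4.130894 = 10.6412

Z-interval: (x̄₁ - x̄₂) ± E = -2 ± 10.6412 = (-12.6412, 8.6412)

Rounded to 2 decimal places:

(-12.64, 8.64)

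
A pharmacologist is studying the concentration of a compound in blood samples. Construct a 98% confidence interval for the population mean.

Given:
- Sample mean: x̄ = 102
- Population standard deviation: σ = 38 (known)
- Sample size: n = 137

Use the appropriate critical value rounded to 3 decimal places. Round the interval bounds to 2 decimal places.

The population standard deviation σ is known, so use a z-interval (standard normal critical value).

For 98% confidence, z* = 2.326 (from standard normal table)

Standard error: SE = σ/√n = 38/√137 = 3.246559

Margin of error: E = z* × SE = 2.326 × 3.246559 = 7.5515

Z-interval: x̄ ± E = 102 ± 7.5515 = (94.4485, 109.5515)

Rounded to 2 decimal places:

(94.45, 109.55)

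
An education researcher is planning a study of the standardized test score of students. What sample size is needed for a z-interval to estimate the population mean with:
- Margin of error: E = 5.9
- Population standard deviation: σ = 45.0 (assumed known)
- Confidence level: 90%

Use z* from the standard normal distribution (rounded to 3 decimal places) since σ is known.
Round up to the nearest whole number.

Using z* since population σ is known (z-interval formula).

For 90% confidence, z* = 1.645 (from standard normal table)

Sample size formula for z-interval: n = (z*σ/E)²

n = (1.645 × 45.0 / 5.9)²
  = (12.546610)²
  = 157.4174

Round up to the nearest whole number: n = 158

158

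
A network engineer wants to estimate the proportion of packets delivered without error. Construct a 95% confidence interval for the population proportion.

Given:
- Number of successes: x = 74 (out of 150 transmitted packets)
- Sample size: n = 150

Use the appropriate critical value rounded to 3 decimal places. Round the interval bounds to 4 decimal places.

Sample proportion: p̂ = 74/150 = 0.493333

Check conditions for normal approximation:
  np̂ = 74 ≥ 10 ✓
  n(1-p̂) = 76 ≥ 10 ✓

The sample is large enough, so use a z-interval (normal approximation) for the proportion.

For 95% confidence, z* = 1.96 (from standard normal table)

Standard error: SE = √(p̂(1-p̂)/n) = √(0.493333×0.506667/150) = 0.04082120

Margin of error: E = z* × SE = 1.96 × 0.04082120 = 0.080010

Z-interval: p̂ ± E = 0.493333 ± 0.080010 = (0.413324, 0.573343)

Rounded to 4 decimal places:

(0.4133, 0.5733)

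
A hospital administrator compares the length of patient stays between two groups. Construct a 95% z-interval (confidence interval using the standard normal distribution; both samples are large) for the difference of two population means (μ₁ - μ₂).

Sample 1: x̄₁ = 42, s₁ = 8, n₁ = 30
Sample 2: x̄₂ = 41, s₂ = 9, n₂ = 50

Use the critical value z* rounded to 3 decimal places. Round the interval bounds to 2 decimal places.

Both samples are large (n₁ = 30 ≥ 30, n₂ = 50 ≥ 30), so a z-interval for the difference of means applies.

Point estimate: x̄₁ - x̄₂ = 42 - 41 = 1

Standard error: SE = √(s₁²/n₁ + s₂²/n₂)
= √(8²/30 + 9²/50)
= √(2.133333 + 1.620000)
= 1.937352

For 95% confidence, z* = 1.96 (from standard normal table)
Margin of error: E = z* × SE = 1.96 × 1.937352 = 3.7972

Z-interval: (x̄₁ - x̄₂) ± E = 1 ± 3.7972 = (-2.7972, 4.7972)

Rounded to 2 decimal places:

(-2.80, 4.80)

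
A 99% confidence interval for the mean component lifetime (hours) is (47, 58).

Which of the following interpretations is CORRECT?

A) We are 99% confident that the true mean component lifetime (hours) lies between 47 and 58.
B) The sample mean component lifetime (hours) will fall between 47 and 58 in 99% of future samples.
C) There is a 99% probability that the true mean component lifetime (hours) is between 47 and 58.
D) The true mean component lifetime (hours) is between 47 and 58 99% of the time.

A confidence interval represents our confidence in the procedure, not a probability statement about the parameter.

Key concept: If we repeated this sampling process many times and computed a 99% CI each time, about 99% of those intervals would contain the true population parameter.

For this specific interval (47, 58):
- Midpoint (point estimate): 52.5
- Margin of error: 5.5

The correct interpretation is the one stating confidence that the true parameter lies in the interval — option A.

A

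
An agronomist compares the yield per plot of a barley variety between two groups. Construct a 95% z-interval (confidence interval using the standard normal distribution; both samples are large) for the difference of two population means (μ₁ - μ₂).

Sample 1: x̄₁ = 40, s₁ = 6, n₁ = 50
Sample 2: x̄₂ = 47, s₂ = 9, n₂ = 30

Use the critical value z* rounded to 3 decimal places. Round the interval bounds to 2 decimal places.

Both samples are large (n₁ = 50 ≥ 30, n₂ = 30 ≥ 30), so a z-interval for the difference of means applies.

Point estimate: x̄₁ - x̄₂ = 40 - 47 = -7

Standard error: SE = √(s₁²/n₁ + s₂²/n₂)
= √(6²/50 + 9²/30)
= √(0.720000 + 2.700000)
= 1.849324

For 95% confidence, z* = 1.96 (from standard normal table)
Margin of error: E = z* × SE = 1.96 × 1.849324 = 3.6247

Z-interval: (x̄₁ - x̄₂) ± E = -7 ± 3.6247 = (-10.6247, -3.3753)

Rounded to 2 decimal places:

(-10.62, -3.38)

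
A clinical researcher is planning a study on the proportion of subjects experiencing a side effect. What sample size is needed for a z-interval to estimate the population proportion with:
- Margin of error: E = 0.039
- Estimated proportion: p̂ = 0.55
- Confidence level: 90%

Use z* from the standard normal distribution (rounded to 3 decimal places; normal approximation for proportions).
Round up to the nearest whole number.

Using z* for proportion z-interval (normal approximation).

For 90% confidence, z* = 1.645 (from standard normal table)

Sample size formula for proportion z-interval: n = z*²p̂(1-p̂)/E²

n = 1.645² × 0.55 × 0.45 / 0.039²
  = 2.706025 × 0.2475 / 0.001521
  = 440.3295

Round up to the nearest whole number: n = 441

441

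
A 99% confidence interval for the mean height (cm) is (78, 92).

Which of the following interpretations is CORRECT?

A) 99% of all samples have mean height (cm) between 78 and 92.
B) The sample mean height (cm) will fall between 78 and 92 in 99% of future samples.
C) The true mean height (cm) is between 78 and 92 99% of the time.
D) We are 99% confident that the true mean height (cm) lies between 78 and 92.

A confidence interval represents our confidence in the procedure, not a probability statement about the parameter.

Key concept: If we repeated this sampling process many times and computed a 99% CI each time, about 99% of those intervals would contain the true population parameter.

For this specific interval (78, 92):
- Midpoint (point estimate): 85
- Margin of error: 7

The correct interpretation is the one stating confidence that the true parameter lies in the interval — option D.

D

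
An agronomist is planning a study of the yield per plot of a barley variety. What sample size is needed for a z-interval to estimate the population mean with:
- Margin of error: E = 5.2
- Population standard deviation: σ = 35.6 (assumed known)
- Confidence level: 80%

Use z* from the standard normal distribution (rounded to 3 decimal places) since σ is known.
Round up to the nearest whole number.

Using z* since population σ is known (z-interval formula).

For 80% confidence, z* = 1.282 (from standard normal table)

Sample size formula for z-interval: n = (z*σ/E)²

n = (1.282 × 35.6 / 5.2)²
  = (8.776769)²
  = 77.0317

Round up to the nearest whole number: n = 78

78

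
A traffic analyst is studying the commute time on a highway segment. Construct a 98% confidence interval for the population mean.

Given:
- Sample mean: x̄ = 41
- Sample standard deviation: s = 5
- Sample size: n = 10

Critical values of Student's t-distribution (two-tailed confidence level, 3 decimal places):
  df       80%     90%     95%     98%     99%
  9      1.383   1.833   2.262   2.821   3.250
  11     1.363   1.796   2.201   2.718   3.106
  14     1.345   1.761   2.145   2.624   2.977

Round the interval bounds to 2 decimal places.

The population standard deviation σ is unknown (only the sample standard deviation s is given), so use a t-interval with df = n - 1 = 10 - 1 = 9.

For 98% confidence with df = 9, t* = 2.821 (from t-table)

Standard error: SE = s/√n = 5/√10 = 1.581139

Margin of error: E = t* × SE = 2.821 × 1.581139 = 4.4604

T-interval: x̄ ± E = 41 ± 4.4604 = (36.5396, 45.4604)

Rounded to 2 decimal places:

(36.54, 45.46)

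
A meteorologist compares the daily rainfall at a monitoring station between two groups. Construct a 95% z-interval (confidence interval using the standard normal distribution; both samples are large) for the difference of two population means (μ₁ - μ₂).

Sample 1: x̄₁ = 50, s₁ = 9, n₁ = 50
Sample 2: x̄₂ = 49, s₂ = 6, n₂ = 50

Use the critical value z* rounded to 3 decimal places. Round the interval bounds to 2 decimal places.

Both samples are large (n₁ = 50 ≥ 30, n₂ = 50 ≥ 30), so a z-interval for the difference of means applies.

Point estimate: x̄₁ - x̄₂ = 50 - 49 = 1

Standard error: SE = √(s₁²/n₁ + s₂²/n₂)
= √(9²/50 + 6²/50)
= √(1.620000 + 0.720000)
= 1.529706

For 95% confidence, z* = 1.96 (from standard normal table)
Margin of error: E = z* × SE = 1.96 × 1.529706 = 2.9982

Z-interval: (x̄₁ - x̄₂) ± E = 1 ± 2.9982 = (-1.9982, 3.9982)

Rounded to 2 decimal places:

(-2.00, 4.00)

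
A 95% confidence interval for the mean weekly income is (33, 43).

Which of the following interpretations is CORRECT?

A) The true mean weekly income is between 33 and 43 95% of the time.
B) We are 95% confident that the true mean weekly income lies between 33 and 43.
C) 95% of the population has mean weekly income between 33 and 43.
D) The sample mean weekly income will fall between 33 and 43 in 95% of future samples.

A confidence interval represents our confidence in the procedure, not a probability statement about the parameter.

Key concept: If we repeated this sampling process many times and computed a 95% CI each time, about 95% of those intervals would contain the true population parameter.

For this specific interval (33, 43):
- Midpoint (point estimate): 38
- Margin of error: 5

The correct interpretation is the one stating confidence that the true parameter lies in the interval — option B.

B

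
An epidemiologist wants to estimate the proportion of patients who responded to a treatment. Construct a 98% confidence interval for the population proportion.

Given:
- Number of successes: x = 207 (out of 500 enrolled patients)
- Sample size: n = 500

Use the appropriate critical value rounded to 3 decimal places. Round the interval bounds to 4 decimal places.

Sample proportion: p̂ = 207/500 = 0.414000

Check conditions for normal approximation:
  np̂ = 207 ≥ 10 ✓
  n(1-p̂) = 293 ≥ 10 ✓

The sample is large enough, so use a z-interval (normal approximation) for the proportion.

For 98% confidence, z* = 2.326 (from standard normal table)

Standard error: SE = √(p̂(1-p̂)/n) = √(0.414000×0.586000/500) = 0.02202744

Margin of error: E = z* × SE = 2.326 × 0.02202744 = 0.051236

Z-interval: p̂ ± E = 0.414000 ± 0.051236 = (0.362764, 0.465236)

Rounded to 4 decimal places:

(0.3628, 0.4652)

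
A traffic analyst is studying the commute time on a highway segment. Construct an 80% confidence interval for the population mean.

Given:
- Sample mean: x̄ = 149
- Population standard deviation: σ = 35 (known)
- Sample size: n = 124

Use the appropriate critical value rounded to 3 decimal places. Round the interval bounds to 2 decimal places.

The population standard deviation σ is known, so use a z-interval (standard normal critical value).

For 80% confidence, z* = 1.282 (from standard normal table)

Standard error: SE = σ/√n = 35/√124 = 3.143093

Margin of error: E = z* × SE = 1.282 × 3.143093 = 4.0294

Z-interval: x̄ ± E = 149 ± 4.0294 = (144.9706, 153.0294)

Rounded to 2 decimal places:

(144.97, 153.03)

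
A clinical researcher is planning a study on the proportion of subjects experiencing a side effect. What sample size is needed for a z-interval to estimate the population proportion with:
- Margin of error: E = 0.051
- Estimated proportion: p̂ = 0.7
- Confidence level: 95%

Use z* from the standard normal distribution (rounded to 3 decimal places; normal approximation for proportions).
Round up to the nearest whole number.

Using z* for proportion z-interval (normal approximation).

For 95% confidence, z* = 1.96 (from standard normal table)

Sample size formula for proportion z-interval: n = z*²p̂(1-p̂)/E²

n = 1.96² × 0.7 × 0.3 / 0.051²
  = 3.8416 × 0.21 / 0.002601
  = 310.1638

Round up to the nearest whole number: n = 311

311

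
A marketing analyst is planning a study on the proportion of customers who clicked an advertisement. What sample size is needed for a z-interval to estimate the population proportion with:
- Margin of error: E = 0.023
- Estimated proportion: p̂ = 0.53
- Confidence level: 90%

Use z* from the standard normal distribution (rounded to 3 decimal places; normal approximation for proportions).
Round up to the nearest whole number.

Using z* for proportion z-interval (normal approximation).

For 90% confidence, z* = 1.645 (from standard normal table)

Sample size formula for proportion z-interval: n = z*²p̂(1-p̂)/E²

n = 1.645² × 0.53 × 0.47 / 0.023²
  = 2.706025 × 0.2491 / 0.000529
  = 1274.2360

Round up to the nearest whole number: n = 1275

1275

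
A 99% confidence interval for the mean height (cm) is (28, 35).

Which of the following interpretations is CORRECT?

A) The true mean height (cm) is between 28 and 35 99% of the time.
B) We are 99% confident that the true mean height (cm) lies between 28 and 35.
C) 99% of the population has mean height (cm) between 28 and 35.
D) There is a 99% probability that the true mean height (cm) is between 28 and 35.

A confidence interval represents our confidence in the procedure, not a probability statement about the parameter.

Key concept: If we repeated this sampling process many times and computed a 99% CI each time, about 99% of those intervals would contain the true population parameter.

For this specific interval (28, 35):
- Midpoint (point estimate): 31.5
- Margin of error: 3.5

The correct interpretation is the one stating confidence that the true parameter lies in the interval — option B.

B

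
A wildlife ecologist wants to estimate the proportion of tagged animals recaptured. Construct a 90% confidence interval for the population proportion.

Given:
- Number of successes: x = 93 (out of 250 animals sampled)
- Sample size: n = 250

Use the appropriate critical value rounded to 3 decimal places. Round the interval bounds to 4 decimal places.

Sample proportion: p̂ = 93/250 = 0.372000

Check conditions for normal approximation:
  np̂ = 93 ≥ 10 ✓
  n(1-p̂) = 157 ≥ 10 ✓

The sample is large enough, so use a z-interval (normal approximation) for the proportion.

For 90% confidence, z* = 1.645 (from standard normal table)

Standard error: SE = √(p̂(1-p̂)/n) = √(0.372000×0.628000/250) = 0.03056900

Margin of error: E = z* × SE = 1.645 × 0.03056900 = 0.050286

Z-interval: p̂ ± E = 0.372000 ± 0.050286 = (0.321714, 0.422286)

Rounded to 4 decimal places:

(0.3217, 0.4223)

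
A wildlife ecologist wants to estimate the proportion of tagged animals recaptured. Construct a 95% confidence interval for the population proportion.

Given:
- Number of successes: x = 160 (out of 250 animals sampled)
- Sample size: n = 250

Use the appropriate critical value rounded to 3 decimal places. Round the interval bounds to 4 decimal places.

Sample proportion: p̂ = 160/250 = 0.640000

Check conditions for normal approximation:
  np̂ = 160 ≥ 10 ✓
  n(1-p̂) = 90 ≥ 10 ✓

The sample is large enough, so use a z-interval (normal approximation) for the proportion.

For 95% confidence, z* = 1.96 (from standard normal table)

Standard error: SE = √(p̂(1-p̂)/n) = √(0.640000×0.360000/250) = 0.03035787

Margin of error: E = z* × SE = 1.96 × 0.03035787 = 0.059501

Z-interval: p̂ ± E = 0.640000 ± 0.059501 = (0.580499, 0.699501)

Rounded to 4 decimal places:

(0.5805, 0.6995)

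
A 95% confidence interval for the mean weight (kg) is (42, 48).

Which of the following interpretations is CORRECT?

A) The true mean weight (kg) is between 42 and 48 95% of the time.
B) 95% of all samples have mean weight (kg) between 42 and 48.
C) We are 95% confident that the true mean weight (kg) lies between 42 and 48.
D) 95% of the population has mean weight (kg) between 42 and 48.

A confidence interval represents our confidence in the procedure, not a probability statement about the parameter.

Key concept: If we repeated this sampling process many times and computed a 95% CI each time, about 95% of those intervals would contain the true population parameter.

For this specific interval (42, 48):
- Midpoint (point estimate): 45
- Margin of error: 3

The correct interpretation is the one stating confidence that the true parameter lies in the interval — option C.

C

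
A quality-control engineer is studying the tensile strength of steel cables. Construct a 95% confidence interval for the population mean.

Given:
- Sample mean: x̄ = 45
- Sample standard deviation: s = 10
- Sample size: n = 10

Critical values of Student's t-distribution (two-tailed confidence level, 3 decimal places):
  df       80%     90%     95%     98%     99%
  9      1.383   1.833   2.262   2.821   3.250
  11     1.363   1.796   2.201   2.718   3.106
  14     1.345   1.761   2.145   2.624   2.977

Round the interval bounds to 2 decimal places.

The population standard deviation σ is unknown (only the sample standard deviation s is given), so use a t-interval with df = n - 1 = 10 - 1 = 9.

For 95% confidence with df = 9, t* = 2.262 (from t-table)

Standard error: SE = s/√n = 10/√10 = 3.162278

Margin of error: E = t* × SE = 2.262 × 3.162278 = 7.1531

T-interval: x̄ ± E = 45 ± 7.1531 = (37.8469, 52.1531)

Rounded to 2 decimal places:

(37.85, 52.15)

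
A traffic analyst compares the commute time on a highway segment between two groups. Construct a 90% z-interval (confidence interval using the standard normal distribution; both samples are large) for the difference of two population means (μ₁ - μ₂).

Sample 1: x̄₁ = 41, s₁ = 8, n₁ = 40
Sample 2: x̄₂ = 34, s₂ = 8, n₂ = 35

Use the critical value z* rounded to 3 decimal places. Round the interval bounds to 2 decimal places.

Both samples are large (n₁ = 40 ≥ 30, n₂ = 35 ≥ 30), so a z-interval for the difference of means applies.

Point estimate: x̄₁ - x̄₂ = 41 - 34 = 7

Standard error: SE = √(s₁²/n₁ + s₂²/n₂)
= √(8²/40 + 8²/35)
= √(1.600000 + 1.828571)
= 1.851640

For 90% confidence, z* = 1.645 (from standard normal table)
Margin of error: E = z* × SE = 1.645 × 1.851640 = 3.0459

Z-interval: (x̄₁ - x̄₂) ± E = 7 ± 3.0459 = (3.9541, 10.0459)

Rounded to 2 decimal places:

(3.95, 10.05)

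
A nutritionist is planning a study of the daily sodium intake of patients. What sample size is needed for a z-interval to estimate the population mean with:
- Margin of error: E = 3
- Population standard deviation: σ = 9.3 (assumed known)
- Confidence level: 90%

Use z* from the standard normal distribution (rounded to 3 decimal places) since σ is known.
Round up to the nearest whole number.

Using z* since population σ is known (z-interval formula).

For 90% confidence, z* = 1.645 (from standard normal table)

Sample size formula for z-interval: n = (z*σ/E)²

n = (1.645 × 9.3 / 3)²
  = (5.099500)²
  = 26.0049

Round up to the nearest whole number: n = 27

27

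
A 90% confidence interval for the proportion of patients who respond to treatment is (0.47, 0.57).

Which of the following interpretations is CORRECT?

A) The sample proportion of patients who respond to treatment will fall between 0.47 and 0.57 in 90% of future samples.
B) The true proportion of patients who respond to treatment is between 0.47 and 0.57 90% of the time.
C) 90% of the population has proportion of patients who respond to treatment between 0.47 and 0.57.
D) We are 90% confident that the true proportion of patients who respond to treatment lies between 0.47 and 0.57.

A confidence interval represents our confidence in the procedure, not a probability statement about the parameter.

Key concept: If we repeated this sampling process many times and computed a 90% CI each time, about 90% of those intervals would contain the true population parameter.

For this specific interval (0.47, 0.57):
- Midpoint (point estimate): 0.52
- Margin of error: 0.05

The correct interpretation is the one stating confidence that the true parameter lies in the interval — option D.

D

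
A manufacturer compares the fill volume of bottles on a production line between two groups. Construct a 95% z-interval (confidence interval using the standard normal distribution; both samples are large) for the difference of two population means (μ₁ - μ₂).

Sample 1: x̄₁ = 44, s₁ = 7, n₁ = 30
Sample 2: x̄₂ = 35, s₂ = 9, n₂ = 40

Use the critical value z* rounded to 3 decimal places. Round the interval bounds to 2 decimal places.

Both samples are large (n₁ = 30 ≥ 30, n₂ = 40 ≥ 30), so a z-interval for the difference of means applies.

Point estimate: x̄₁ - x̄₂ = 44 - 35 = 9

Standard error: SE = √(s₁²/n₁ + s₂²/n₂)
= √(7²/30 + 9²/40)
= √(1.633333 + 2.025000)
= 1.912677

For 95% confidence, z* = 1.96 (from standard normal table)
Margin of error: E = z* × SE = 1.96 × 1.912677 = 3.7488

Z-interval: (x̄₁ - x̄₂) ± E = 9 ± 3.7488 = (5.2512, 12.7488)

Rounded to 2 decimal places:

(5.25, 12.75)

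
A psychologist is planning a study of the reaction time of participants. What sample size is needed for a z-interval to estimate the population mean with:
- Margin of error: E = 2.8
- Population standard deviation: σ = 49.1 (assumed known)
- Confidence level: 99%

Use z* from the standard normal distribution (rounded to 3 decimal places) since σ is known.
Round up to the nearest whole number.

Using z* since population σ is known (z-interval formula).

For 99% confidence, z* = 2.576 (from standard normal table)

Sample size formula for z-interval: n = (z*σ/E)²

n = (2.576 × 49.1 / 2.8)²
  = (45.172000)²
  = 2040.5096

Round up to the nearest whole number: n = 2041

2041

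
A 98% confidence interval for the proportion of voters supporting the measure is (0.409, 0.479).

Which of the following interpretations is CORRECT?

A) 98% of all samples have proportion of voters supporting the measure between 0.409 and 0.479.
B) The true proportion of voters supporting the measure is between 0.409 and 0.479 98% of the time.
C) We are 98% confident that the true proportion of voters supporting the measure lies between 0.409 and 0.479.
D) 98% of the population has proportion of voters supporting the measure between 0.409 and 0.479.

A confidence interval represents our confidence in the procedure, not a probability statement about the parameter.

Key concept: If we repeated this sampling process many times and computed a 98% CI each time, about 98% of those intervals would contain the true population parameter.

For this specific interval (0.409, 0.479):
- Midpoint (point estimate): 0.444
- Margin of error: 0.035

The correct interpretation is the one stating confidence that the true parameter lies in the interval — option C.

C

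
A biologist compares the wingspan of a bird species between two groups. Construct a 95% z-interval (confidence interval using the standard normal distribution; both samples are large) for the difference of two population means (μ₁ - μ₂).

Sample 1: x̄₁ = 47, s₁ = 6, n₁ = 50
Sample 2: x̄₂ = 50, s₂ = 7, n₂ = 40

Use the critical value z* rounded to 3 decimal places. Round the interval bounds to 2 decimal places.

Both samples are large (n₁ = 50 ≥ 30, n₂ = 40 ≥ 30), so a z-interval for the difference of means applies.

Point estimate: x̄₁ - x̄₂ = 47 - 50 = -3

Standard error: SE = √(s₁²/n₁ + s₂²/n₂)
= √(6²/50 + 7²/40)
= √(0.720000 + 1.225000)
= 1.394633

For 95% confidence, z* = 1.96 (from standard normal table)
Margin of error: E = z* × SE = 1.96 × 1.394633 = 2.7335

Z-interval: (x̄₁ - x̄₂) ± E = -3 ± 2.7335 = (-5.7335, -0.2665)

Rounded to 2 decimal places:

(-5.73, -0.27)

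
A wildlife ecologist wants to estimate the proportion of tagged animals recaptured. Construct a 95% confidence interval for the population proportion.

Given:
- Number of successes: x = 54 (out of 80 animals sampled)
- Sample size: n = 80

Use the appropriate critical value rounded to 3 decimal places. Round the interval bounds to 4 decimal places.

Sample proportion: p̂ = 54/80 = 0.675000

Check conditions for normal approximation:
  np̂ = 54 ≥ 10 ✓
  n(1-p̂) = 26 ≥ 10 ✓

The sample is large enough, so use a z-interval (normal approximation) for the proportion.

For 95% confidence, z* = 1.96 (from standard normal table)

Standard error: SE = √(p̂(1-p̂)/n) = √(0.675000×0.325000/80) = 0.05236590

Margin of error: E = z* × SE = 1.96 × 0.05236590 = 0.102637

Z-interval: p̂ ± E = 0.675000 ± 0.102637 = (0.572363, 0.777637)

Rounded to 4 decimal places:

(0.5724, 0.7776)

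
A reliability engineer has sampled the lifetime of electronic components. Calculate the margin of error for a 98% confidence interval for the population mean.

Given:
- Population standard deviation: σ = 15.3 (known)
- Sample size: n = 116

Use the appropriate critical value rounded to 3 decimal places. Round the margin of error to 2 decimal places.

The population standard deviation σ is known, so use the z-interval margin of error formula.

For 98% confidence, z* = 2.326 (from standard normal table)

Margin of error formula for z-interval: E = z* × σ/√n

E = 2.326 × 15.3/√116
  = 2.326 × 1.420569
  = 3.3042

Rounded to 2 decimal places:

3.30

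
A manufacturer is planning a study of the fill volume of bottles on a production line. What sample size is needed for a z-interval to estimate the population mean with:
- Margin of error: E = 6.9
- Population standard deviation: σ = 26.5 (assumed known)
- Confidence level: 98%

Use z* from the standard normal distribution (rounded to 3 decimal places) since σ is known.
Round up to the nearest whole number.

Using z* since population σ is known (z-interval formula).

For 98% confidence, z* = 2.326 (from standard normal table)

Sample size formula for z-interval: n = (z*σ/E)²

n = (2.326 × 26.5 / 6.9)²
  = (8.933188)²
  = 79.8019

Round up to the nearest whole number: n = 80

80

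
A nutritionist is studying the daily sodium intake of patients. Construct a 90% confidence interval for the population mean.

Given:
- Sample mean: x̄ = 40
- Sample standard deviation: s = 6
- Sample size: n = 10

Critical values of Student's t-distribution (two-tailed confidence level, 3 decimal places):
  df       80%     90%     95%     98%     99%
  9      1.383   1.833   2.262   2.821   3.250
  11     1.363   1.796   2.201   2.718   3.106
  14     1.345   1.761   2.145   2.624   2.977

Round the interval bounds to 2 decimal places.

The population standard deviation σ is unknown (only the sample standard deviation s is given), so use a t-interval with df = n - 1 = 10 - 1 = 9.

For 90% confidence with df = 9, t* = 1.833 (from t-table)

Standard error: SE = s/√n = 6/√10 = 1.897367

Margin of error: E = t* × SE = 1.833 × 1.897367 = 3.4779

T-interval: x̄ ± E = 40 ± 3.4779 = (36.5221, 43.4779)

Rounded to 2 decimal places:

(36.52, 43.48)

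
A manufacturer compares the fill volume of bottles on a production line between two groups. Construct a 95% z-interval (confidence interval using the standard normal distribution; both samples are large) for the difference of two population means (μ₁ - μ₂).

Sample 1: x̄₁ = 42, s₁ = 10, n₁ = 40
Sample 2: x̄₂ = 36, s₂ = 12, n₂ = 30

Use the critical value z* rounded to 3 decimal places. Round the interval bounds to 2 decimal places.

Both samples are large (n₁ = 40 ≥ 30, n₂ = 30 ≥ 30), so a z-interval for the difference of means applies.

Point estimate: x̄₁ - x̄₂ = 42 - 36 = 6

Standard error: SE = √(s₁²/n₁ + s₂²/n₂)
= √(10²/40 + 12²/30)
= √(2.500000 + 4.800000)
= 2.701851

For 95% confidence, z* = 1.96 (from standard normal table)
Margin of error: E = z* × SE = 1.96 × 2.701851 = 5.2956

Z-interval: (x̄₁ - x̄₂) ± E = 6 ± 5.2956 = (0.7044, 11.2956)

Rounded to 2 decimal places:

(0.70, 11.30)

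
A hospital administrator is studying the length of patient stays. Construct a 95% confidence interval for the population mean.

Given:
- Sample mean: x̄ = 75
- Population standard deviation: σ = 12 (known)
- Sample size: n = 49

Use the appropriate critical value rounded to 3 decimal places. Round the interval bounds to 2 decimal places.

The population standard deviation σ is known, so use a z-interval (standard normal critical value).

For 95% confidence, z* = 1.96 (from standard normal table)

Standard error: SE = σ/√n = 12/√49 = 1.714286

Margin of error: E = z* × SE = 1.96 × 1.714286 = 3.3600

Z-interval: x̄ ± E = 75 ± 3.3600 = (71.6400, 78.3600)

Rounded to 2 decimal places:

(71.64, 78.36)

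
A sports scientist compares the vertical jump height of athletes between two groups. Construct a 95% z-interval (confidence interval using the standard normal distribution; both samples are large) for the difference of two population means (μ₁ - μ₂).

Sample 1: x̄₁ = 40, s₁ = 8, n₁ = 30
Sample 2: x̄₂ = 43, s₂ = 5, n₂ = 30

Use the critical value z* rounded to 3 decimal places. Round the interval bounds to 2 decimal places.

Both samples are large (n₁ = 30 ≥ 30, n₂ = 30 ≥ 30), so a z-interval for the difference of means applies.

Point estimate: x̄₁ - x̄₂ = 40 - 43 = -3

Standard error: SE = √(s₁²/n₁ + s₂²/n₂)
= √(8²/30 + 5²/30)
= √(2.133333 + 0.833333)
= 1.722401

For 95% confidence, z* = 1.96 (from standard normal table)
Margin of error: E = z* × SE = 1.96 × 1.722401 = 3.3759

Z-interval: (x̄₁ - x̄₂) ± E = -3 ± 3.3759 = (-6.3759, 0.3759)

Rounded to 2 decimal places:

(-6.38, 0.38)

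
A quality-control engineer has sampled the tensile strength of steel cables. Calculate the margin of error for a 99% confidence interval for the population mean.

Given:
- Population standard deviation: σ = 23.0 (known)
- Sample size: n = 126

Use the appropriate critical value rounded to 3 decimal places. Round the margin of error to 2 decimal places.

The population standard deviation σ is known, so use the z-interval margin of error formula.

For 99% confidence, z* = 2.576 (from standard normal table)

Margin of error formula for z-interval: E = z* × σ/√n

E = 2.576 × 23.0/√126
  = 2.576 × 2.049003
  = 5.2782

Rounded to 2 decimal places:

5.28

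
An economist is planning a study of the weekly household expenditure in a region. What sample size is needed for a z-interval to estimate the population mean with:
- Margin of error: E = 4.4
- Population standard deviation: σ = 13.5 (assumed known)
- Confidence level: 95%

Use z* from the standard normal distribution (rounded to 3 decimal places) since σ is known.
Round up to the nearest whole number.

Using z* since population σ is known (z-interval formula).

For 95% confidence, z* = 1.96 (from standard normal table)

Sample size formula for z-interval: n = (z*σ/E)²

n = (1.96 × 13.5 / 4.4)²
  = (6.013636)²
  = 36.1638

Round up to the nearest whole number: n = 37

37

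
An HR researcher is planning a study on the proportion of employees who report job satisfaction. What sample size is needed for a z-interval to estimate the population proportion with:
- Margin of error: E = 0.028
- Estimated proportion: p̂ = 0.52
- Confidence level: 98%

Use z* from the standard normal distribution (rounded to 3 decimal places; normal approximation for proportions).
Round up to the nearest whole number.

Using z* for proportion z-interval (normal approximation).

For 98% confidence, z* = 2.326 (from standard normal table)

Sample size formula for proportion z-interval: n = z*²p̂(1-p̂)/E²

n = 2.326² × 0.52 × 0.48 / 0.028²
  = 5.410276 × 0.2496 / 0.000784
  = 1722.4552

Round up to the nearest whole number: n = 1723

1723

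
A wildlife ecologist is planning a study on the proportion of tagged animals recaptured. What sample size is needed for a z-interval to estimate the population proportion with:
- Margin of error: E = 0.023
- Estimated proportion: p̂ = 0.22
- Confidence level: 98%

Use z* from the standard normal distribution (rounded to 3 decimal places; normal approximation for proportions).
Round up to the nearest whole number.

Using z* for proportion z-interval (normal approximation).

For 98% confidence, z* = 2.326 (from standard normal table)

Sample size formula for proportion z-interval: n = z*²p̂(1-p̂)/E²

n = 2.326² × 0.22 × 0.78 / 0.023²
  = 5.410276 × 0.1716 / 0.000529
  = 1755.0158

Round up to the nearest whole number: n = 1756

1756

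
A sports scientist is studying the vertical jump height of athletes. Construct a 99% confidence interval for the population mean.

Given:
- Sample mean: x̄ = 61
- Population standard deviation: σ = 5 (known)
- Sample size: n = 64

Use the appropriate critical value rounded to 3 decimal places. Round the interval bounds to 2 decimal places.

The population standard deviation σ is known, so use a z-interval (standard normal critical value).

For 99% confidence, z* = 2.576 (from standard normal table)

Standard error: SE = σ/√n = 5/√64 = 0.625000

Margin of error: E = z* × SE = 2.576 × 0.625000 = 1.6100

Z-interval: x̄ ± E = 61 ± 1.6100 = (59.3900, 62.6100)

Rounded to 2 decimal places:

(59.39, 62.61)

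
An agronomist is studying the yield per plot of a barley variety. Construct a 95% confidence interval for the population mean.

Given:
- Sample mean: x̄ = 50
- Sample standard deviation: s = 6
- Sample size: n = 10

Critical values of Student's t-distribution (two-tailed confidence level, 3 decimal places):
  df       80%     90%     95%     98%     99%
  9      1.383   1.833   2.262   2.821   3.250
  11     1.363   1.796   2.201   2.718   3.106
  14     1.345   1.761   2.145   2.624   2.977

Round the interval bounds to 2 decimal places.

The population standard deviation σ is unknown (only the sample standard deviation s is given), so use a t-interval with df = n - 1 = 10 - 1 = 9.

For 95% confidence with df = 9, t* = 2.262 (from t-table)

Standard error: SE = s/√n = 6/√10 = 1.897367

Margin of error: E = t* × SE = 2.262 × 1.897367 = 4.2918

T-interval: x̄ ± E = 50 ± 4.2918 = (45.7082, 54.2918)

Rounded to 2 decimal places:

(45.71, 54.29)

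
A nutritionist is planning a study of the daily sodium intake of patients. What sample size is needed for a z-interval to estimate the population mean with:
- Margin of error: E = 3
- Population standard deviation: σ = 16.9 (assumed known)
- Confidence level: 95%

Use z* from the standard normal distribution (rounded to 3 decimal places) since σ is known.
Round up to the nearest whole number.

Using z* since population σ is known (z-interval formula).

For 95% confidence, z* = 1.96 (from standard normal table)

Sample size formula for z-interval: n = (z*σ/E)²

n = (1.96 × 16.9 / 3)²
  = (11.041333)²
  = 121.9110

Round up to the nearest whole number: n = 122

122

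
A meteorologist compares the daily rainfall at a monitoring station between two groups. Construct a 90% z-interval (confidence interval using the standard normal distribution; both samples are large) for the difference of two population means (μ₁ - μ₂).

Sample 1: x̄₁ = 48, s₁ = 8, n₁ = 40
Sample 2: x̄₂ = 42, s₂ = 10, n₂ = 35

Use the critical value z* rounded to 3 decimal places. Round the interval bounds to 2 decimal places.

Both samples are large (n₁ = 40 ≥ 30, n₂ = 35 ≥ 30), so a z-interval for the difference of means applies.

Point estimate: x̄₁ - x̄₂ = 48 - 42 = 6

Standard error: SE = √(s₁²/n₁ + s₂²/n₂)
= √(8²/40 + 10²/35)
= √(1.600000 + 2.857143)
= 2.111195

For 90% confidence, z* = 1.645 (from standard normal table)
Margin of error: E = z* × SE = 1.645 × 2.111195 = 3.4729

Z-interval: (x̄₁ - x̄₂) ± E = 6 ± 3.4729 = (2.5271, 9.4729)

Rounded to 2 decimal places:

(2.53, 9.47)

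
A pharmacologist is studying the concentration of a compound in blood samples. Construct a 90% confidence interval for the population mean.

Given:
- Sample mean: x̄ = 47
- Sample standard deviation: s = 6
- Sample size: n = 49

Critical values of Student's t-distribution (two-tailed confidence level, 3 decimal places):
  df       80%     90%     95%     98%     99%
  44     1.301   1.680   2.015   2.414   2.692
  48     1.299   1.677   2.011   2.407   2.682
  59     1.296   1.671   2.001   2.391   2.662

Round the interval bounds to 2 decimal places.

The population standard deviation σ is unknown (only the sample standard deviation s is given), so use a t-interval with df = n - 1 = 49 - 1 = 48.

For 90% confidence with df = 48, t* = 1.677 (from t-table)

Standard error: SE = s/√n = 6/√49 = 0.857143

Margin of error: E = t* × SE = 1.677 × 0.857143 = 1.4374

T-interval: x̄ ± E = 47 ± 1.4374 = (45.5626, 48.4374)

Rounded to 2 decimal places:

(45.56, 48.44)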